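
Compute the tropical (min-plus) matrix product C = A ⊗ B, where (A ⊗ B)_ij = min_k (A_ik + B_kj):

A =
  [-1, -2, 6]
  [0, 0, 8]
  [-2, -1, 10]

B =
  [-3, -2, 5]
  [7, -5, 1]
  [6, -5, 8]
A ⊗ B =
  [-4, -7, -1]
  [-3, -5, 1]
  [-5, -6, 0]

Apply the min-plus product entry-by-entry:
  C[0][0] = min over k of (A[0][0] + B[0][0] = -1 + -3 = -4, A[0][1] + B[1][0] = -2 + 7 = 5, A[0][2] + B[2][0] = 6 + 6 = 12) = -4 (attained at k = 0)
  C[0][1] = min over k of (A[0][0] + B[0][1] = -1 + -2 = -3, A[0][1] + B[1][1] = -2 + -5 = -7, A[0][2] + B[2][1] = 6 + -5 = 1) = -7 (attained at k = 1)
  C[0][2] = min over k of (A[0][0] + B[0][2] = -1 + 5 = 4, A[0][1] + B[1][2] = -2 + 1 = -1, A[0][2] + B[2][2] = 6 + 8 = 14) = -1 (attained at k = 1)
  C[1][0] = min over k of (A[1][0] + B[0][0] = 0 + -3 = -3, A[1][1] + B[1][0] = 0 + 7 = 7, A[1][2] + B[2][0] = 8 + 6 = 14) = -3 (attained at k = 0)
  C[1][1] = min over k of (A[1][0] + B[0][1] = 0 + -2 = -2, A[1][1] + B[1][1] = 0 + -5 = -5, A[1][2] + B[2][1] = 8 + -5 = 3) = -5 (attained at k = 1)
  C[1][2] = min over k of (A[1][0] + B[0][2] = 0 + 5 = 5, A[1][1] + B[1][2] = 0 + 1 = 1, A[1][2] + B[2][2] = 8 + 8 = 16) = 1 (attained at k = 1)
  C[2][0] = min over k of (A[2][0] + B[0][0] = -2 + -3 = -5, A[2][1] + B[1][0] = -1 + 7 = 6, A[2][2] + B[2][0] = 10 + 6 = 16) = -5 (attained at k = 0)
  C[2][1] = min over k of (A[2][0] + B[0][1] = -2 + -2 = -4, A[2][1] + B[1][1] = -1 + -5 = -6, A[2][2] + B[2][1] = 10 + -5 = 5) = -6 (attained at k = 1)
  C[2][2] = min over k of (A[2][0] + B[0][2] = -2 + 5 = 3, A[2][1] + B[1][2] = -1 + 1 = 0, A[2][2] + B[2][2] = 10 + 8 = 18) = 0 (attained at k = 1)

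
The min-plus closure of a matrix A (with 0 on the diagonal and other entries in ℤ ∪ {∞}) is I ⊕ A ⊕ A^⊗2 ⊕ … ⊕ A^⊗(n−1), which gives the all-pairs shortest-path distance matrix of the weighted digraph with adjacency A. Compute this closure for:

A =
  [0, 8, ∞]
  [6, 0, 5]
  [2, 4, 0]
Closure =
  [0, 8, 13]
  [6, 0, 5]
  [2, 4, 0]

This is the Floyd-Warshall all-pairs shortest-path computation. For each intermediate vertex k = 0, 1, …, 2, update dist[i][j] ← min(dist[i][j], dist[i][k] + dist[k][j]). The final matrix gives, for each (i, j), the minimum total weight of any directed path from i to j (possibly empty when i = j).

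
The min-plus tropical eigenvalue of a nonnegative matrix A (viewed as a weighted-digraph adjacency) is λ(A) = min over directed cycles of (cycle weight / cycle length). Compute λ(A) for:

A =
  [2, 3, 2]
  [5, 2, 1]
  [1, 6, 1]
λ(A) = 1

Enumerate directed cycles and compute their means (weight / length). Sample:
  cycle 0 → 0: weight = 2, length = 1, mean = 2/1 ≈ 2.000
  cycle 1 → 1: weight = 2, length = 1, mean = 2/1 ≈ 2.000
  cycle 2 → 2: weight = 1, length = 1, mean = 1/1 ≈ 1.000
  cycle 0 → 1 → 0: weight = 8, length = 2, mean = 8/2 ≈ 4.000
  cycle 0 → 2 → 0: weight = 3, length = 2, mean = 3/2 ≈ 1.500
  cycle 1 → 0 → 1: weight = 8, length = 2, mean = 8/2 ≈ 4.000
Minimum mean = 1.000, attained e.g. along the cycle 2 → 2 with weight 1 and length 1. So λ(A) = 1/1 = 1.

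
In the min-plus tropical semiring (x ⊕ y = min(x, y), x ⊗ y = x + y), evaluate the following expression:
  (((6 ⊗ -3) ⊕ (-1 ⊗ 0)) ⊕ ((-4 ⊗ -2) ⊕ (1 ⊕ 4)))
(((6 ⊗ -3) ⊕ (-1 ⊗ 0)) ⊕ ((-4 ⊗ -2) ⊕ (1 ⊕ 4))) = -6

Expand innermost to outermost. Recall ⊕ takes the minimum of its arguments and ⊗ takes their sum. Working out the expression (((6 ⊗ -3) ⊕ (-1 ⊗ 0)) ⊕ ((-4 ⊗ -2) ⊕ (1 ⊕ 4))) gives -6.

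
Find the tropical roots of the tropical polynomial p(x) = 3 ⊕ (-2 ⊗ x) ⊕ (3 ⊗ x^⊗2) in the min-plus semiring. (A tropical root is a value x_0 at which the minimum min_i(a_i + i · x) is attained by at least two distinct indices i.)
Roots: {-5, 5}

Each tropical root is a break point of the lower envelope of the lines y = a_i + i · x (there are 3 lines, with slopes 0, 1, ..., 2). Only the lines that attain the minimum somewhere contribute to roots; other lines are dominated. Here the surviving (envelope) indices are i = 2, i = 1, i = 0.
Intersections between consecutive envelope lines give the roots: for adjacent envelope indices i < j the intersection is x = (a_i − a_j) / (j − i). Reading off the sorted break points: {-5, 5}.
Verification: at each break x_0, at least two indices attain the minimum of min_i(a_i + i · x_0).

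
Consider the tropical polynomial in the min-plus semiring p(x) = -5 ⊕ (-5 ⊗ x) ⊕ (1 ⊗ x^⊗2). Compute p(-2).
p(-2) = -7

A tropical monomial a ⊗ x^⊗i evaluates to a + i · x. Evaluating each term at x = -2:
  Term 0 contributes -5 + 0 · -2 = -5
  Term 1 contributes -5 + 1 · -2 = -7
  Term 2 contributes 1 + 2 · -2 = -3
p(-2) = ⊕ of these = min[-5, -7, -3] = -7.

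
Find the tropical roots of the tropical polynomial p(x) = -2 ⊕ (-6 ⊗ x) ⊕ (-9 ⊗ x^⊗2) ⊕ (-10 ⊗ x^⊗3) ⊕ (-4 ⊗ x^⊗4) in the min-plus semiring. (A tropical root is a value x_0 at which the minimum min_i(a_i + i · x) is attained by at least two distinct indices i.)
Roots: {-6, 1, 3, 4}

Each tropical root is a break point of the lower envelope of the lines y = a_i + i · x (there are 5 lines, with slopes 0, 1, ..., 4). Only the lines that attain the minimum somewhere contribute to roots; other lines are dominated. Here the surviving (envelope) indices are i = 4, i = 3, i = 2, i = 1, i = 0.
Intersections between consecutive envelope lines give the roots: for adjacent envelope indices i < j the intersection is x = (a_i − a_j) / (j − i). Reading off the sorted break points: {-6, 1, 3, 4}.
Verification: at each break x_0, at least two indices attain the minimum of min_i(a_i + i · x_0).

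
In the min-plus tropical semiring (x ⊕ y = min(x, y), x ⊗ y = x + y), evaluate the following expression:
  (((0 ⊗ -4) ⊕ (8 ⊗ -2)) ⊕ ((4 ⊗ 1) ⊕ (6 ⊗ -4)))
(((0 ⊗ -4) ⊕ (8 ⊗ -2)) ⊕ ((4 ⊗ 1) ⊕ (6 ⊗ -4))) = -4

Expand innermost to outermost. Recall ⊕ takes the minimum of its arguments and ⊗ takes their sum. Working out the expression (((0 ⊗ -4) ⊕ (8 ⊗ -2)) ⊕ ((4 ⊗ 1) ⊕ (6 ⊗ -4))) gives -4.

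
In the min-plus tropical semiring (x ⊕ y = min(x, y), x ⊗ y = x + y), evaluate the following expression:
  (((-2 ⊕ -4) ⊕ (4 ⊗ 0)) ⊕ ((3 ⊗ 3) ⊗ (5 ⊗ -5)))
(((-2 ⊕ -4) ⊕ (4 ⊗ 0)) ⊕ ((3 ⊗ 3) ⊗ (5 ⊗ -5))) = -4

Expand innermost to outermost. Recall ⊕ takes the minimum of its arguments and ⊗ takes their sum. Working out the expression (((-2 ⊕ -4) ⊕ (4 ⊗ 0)) ⊕ ((3 ⊗ 3) ⊗ (5 ⊗ -5))) gives -4.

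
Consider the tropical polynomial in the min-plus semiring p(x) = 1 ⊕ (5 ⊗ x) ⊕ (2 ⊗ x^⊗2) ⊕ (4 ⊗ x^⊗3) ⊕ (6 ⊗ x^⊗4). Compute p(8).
p(8) = 1

A tropical monomial a ⊗ x^⊗i evaluates to a + i · x. Evaluating each term at x = 8:
  Term 0 contributes 1 + 0 · 8 = 1
  Term 1 contributes 5 + 1 · 8 = 13
  Term 2 contributes 2 + 2 · 8 = 18
  Term 3 contributes 4 + 3 · 8 = 28
  Term 4 contributes 6 + 4 · 8 = 38
p(8) = ⊕ of these = min[1, 13, 18, 28, 38] = 1.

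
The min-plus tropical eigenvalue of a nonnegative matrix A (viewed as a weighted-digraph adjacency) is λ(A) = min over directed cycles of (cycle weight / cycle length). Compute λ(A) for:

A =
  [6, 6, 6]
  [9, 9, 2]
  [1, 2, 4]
λ(A) = 2

Enumerate directed cycles and compute their means (weight / length). Sample:
  cycle 0 → 0: weight = 6, length = 1, mean = 6/1 ≈ 6.000
  cycle 1 → 1: weight = 9, length = 1, mean = 9/1 ≈ 9.000
  cycle 2 → 2: weight = 4, length = 1, mean = 4/1 ≈ 4.000
  cycle 0 → 1 → 0: weight = 15, length = 2, mean = 15/2 ≈ 7.500
  cycle 0 → 2 → 0: weight = 7, length = 2, mean = 7/2 ≈ 3.500
  cycle 1 → 0 → 1: weight = 15, length = 2, mean = 15/2 ≈ 7.500
Minimum mean = 2.000, attained e.g. along the cycle 1 → 2 → 1 with weight 4 and length 2. So λ(A) = 4/2 = 2.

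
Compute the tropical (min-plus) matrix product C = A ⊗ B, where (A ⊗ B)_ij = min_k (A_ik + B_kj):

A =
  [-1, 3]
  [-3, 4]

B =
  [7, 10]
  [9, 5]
A ⊗ B =
  [6, 8]
  [4, 7]

Apply the min-plus product entry-by-entry:
  C[0][0] = min over k of (A[0][0] + B[0][0] = -1 + 7 = 6, A[0][1] + B[1][0] = 3 + 9 = 12) = 6 (attained at k = 0)
  C[0][1] = min over k of (A[0][0] + B[0][1] = -1 + 10 = 9, A[0][1] + B[1][1] = 3 + 5 = 8) = 8 (attained at k = 1)
  C[1][0] = min over k of (A[1][0] + B[0][0] = -3 + 7 = 4, A[1][1] + B[1][0] = 4 + 9 = 13) = 4 (attained at k = 0)
  C[1][1] = min over k of (A[1][0] + B[0][1] = -3 + 10 = 7, A[1][1] + B[1][1] = 4 + 5 = 9) = 7 (attained at k = 0)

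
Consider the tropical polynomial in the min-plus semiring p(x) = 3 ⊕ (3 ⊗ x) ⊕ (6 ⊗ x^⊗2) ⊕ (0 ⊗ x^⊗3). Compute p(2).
p(2) = 3

A tropical monomial a ⊗ x^⊗i evaluates to a + i · x. Evaluating each term at x = 2:
  Term 0 contributes 3 + 0 · 2 = 3
  Term 1 contributes 3 + 1 · 2 = 5
  Term 2 contributes 6 + 2 · 2 = 10
  Term 3 contributes 0 + 3 · 2 = 6
p(2) = ⊕ of these = min[3, 5, 10, 6] = 3.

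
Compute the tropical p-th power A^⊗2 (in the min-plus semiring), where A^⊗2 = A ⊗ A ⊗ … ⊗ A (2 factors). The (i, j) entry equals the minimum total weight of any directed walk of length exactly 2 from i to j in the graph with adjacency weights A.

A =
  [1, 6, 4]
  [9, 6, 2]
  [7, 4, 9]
A^⊗2 =
  [2, 7, 5]
  [9, 6, 8]
  [8, 10, 6]

Each entry (A^⊗2)_ij equals the minimum over all length-2 walks i = v_0 → v_1 → … → v_2 = j of Σ_t A[v_t][v_{t+1}]. For example, for (i, j) = (0, 2) we minimise over 3 possible intermediate vertex sequences; the minimum is 5, attained along the walk 0 → 0 → 2.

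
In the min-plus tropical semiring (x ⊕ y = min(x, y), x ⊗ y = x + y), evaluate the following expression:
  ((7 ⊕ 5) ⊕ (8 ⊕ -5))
((7 ⊕ 5) ⊕ (8 ⊕ -5)) = -5

Expand innermost to outermost. Recall ⊕ takes the minimum of its arguments and ⊗ takes their sum. Working out the expression ((7 ⊕ 5) ⊕ (8 ⊕ -5)) gives -5.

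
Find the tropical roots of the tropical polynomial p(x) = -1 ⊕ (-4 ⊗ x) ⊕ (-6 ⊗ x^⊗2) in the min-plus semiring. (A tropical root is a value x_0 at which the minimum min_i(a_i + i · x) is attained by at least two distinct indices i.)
Roots: {2, 3}

Each tropical root is a break point of the lower envelope of the lines y = a_i + i · x (there are 3 lines, with slopes 0, 1, ..., 2). Only the lines that attain the minimum somewhere contribute to roots; other lines are dominated. Here the surviving (envelope) indices are i = 2, i = 1, i = 0.
Intersections between consecutive envelope lines give the roots: for adjacent envelope indices i < j the intersection is x = (a_i − a_j) / (j − i). Reading off the sorted break points: {2, 3}.
Verification: at each break x_0, at least two indices attain the minimum of min_i(a_i + i · x_0).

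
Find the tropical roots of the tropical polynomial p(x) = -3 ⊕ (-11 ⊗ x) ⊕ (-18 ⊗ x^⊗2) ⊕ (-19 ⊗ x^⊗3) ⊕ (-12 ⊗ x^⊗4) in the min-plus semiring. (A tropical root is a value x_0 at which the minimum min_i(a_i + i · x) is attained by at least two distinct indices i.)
Roots: {-7, 1, 7, 8}

Each tropical root is a break point of the lower envelope of the lines y = a_i + i · x (there are 5 lines, with slopes 0, 1, ..., 4). Only the lines that attain the minimum somewhere contribute to roots; other lines are dominated. Here the surviving (envelope) indices are i = 4, i = 3, i = 2, i = 1, i = 0.
Intersections between consecutive envelope lines give the roots: for adjacent envelope indices i < j the intersection is x = (a_i − a_j) / (j − i). Reading off the sorted break points: {-7, 1, 7, 8}.
Verification: at each break x_0, at least two indices attain the minimum of min_i(a_i + i · x_0).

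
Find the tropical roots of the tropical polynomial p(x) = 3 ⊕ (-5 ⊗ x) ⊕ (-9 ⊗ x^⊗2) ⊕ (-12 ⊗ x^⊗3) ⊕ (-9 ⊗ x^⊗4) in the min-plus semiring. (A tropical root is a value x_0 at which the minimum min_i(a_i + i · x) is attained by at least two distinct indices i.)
Roots: {-3, 3, 4, 8}

Each tropical root is a break point of the lower envelope of the lines y = a_i + i · x (there are 5 lines, with slopes 0, 1, ..., 4). Only the lines that attain the minimum somewhere contribute to roots; other lines are dominated. Here the surviving (envelope) indices are i = 4, i = 3, i = 2, i = 1, i = 0.
Intersections between consecutive envelope lines give the roots: for adjacent envelope indices i < j the intersection is x = (a_i − a_j) / (j − i). Reading off the sorted break points: {-3, 3, 4, 8}.
Verification: at each break x_0, at least two indices attain the minimum of min_i(a_i + i · x_0).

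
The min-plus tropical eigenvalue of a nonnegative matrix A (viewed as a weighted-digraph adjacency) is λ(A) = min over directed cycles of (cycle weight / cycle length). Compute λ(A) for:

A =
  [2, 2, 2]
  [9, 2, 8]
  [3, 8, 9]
λ(A) = 2

Enumerate directed cycles and compute their means (weight / length). Sample:
  cycle 0 → 0: weight = 2, length = 1, mean = 2/1 ≈ 2.000
  cycle 1 → 1: weight = 2, length = 1, mean = 2/1 ≈ 2.000
  cycle 2 → 2: weight = 9, length = 1, mean = 9/1 ≈ 9.000
  cycle 0 → 1 → 0: weight = 11, length = 2, mean = 11/2 ≈ 5.500
  cycle 0 → 2 → 0: weight = 5, length = 2, mean = 5/2 ≈ 2.500
  cycle 1 → 0 → 1: weight = 11, length = 2, mean = 11/2 ≈ 5.500
Minimum mean = 2.000, attained e.g. along the cycle 0 → 0 with weight 2 and length 1. So λ(A) = 2/1 = 2.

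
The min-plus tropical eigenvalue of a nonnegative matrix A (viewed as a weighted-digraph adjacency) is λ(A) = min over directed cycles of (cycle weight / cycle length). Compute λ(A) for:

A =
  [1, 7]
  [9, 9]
λ(A) = 1

Enumerate directed cycles and compute their means (weight / length). Sample:
  cycle 0 → 0: weight = 1, length = 1, mean = 1/1 ≈ 1.000
  cycle 1 → 1: weight = 9, length = 1, mean = 9/1 ≈ 9.000
  cycle 0 → 1 → 0: weight = 16, length = 2, mean = 16/2 ≈ 8.000
  cycle 1 → 0 → 1: weight = 16, length = 2, mean = 16/2 ≈ 8.000
Minimum mean = 1.000, attained e.g. along the cycle 0 → 0 with weight 1 and length 1. So λ(A) = 1/1 = 1.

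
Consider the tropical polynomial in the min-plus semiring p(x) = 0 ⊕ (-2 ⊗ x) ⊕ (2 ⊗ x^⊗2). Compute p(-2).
p(-2) = -4

A tropical monomial a ⊗ x^⊗i evaluates to a + i · x. Evaluating each term at x = -2:
  Term 0 contributes 0 + 0 · -2 = 0
  Term 1 contributes -2 + 1 · -2 = -4
  Term 2 contributes 2 + 2 · -2 = -2
p(-2) = ⊕ of these = min[0, -4, -2] = -4.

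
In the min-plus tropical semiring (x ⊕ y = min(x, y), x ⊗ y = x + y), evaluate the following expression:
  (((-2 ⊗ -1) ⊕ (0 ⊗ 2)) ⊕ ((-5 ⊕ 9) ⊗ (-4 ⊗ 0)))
(((-2 ⊗ -1) ⊕ (0 ⊗ 2)) ⊕ ((-5 ⊕ 9) ⊗ (-4 ⊗ 0))) = -9

Expand innermost to outermost. Recall ⊕ takes the minimum of its arguments and ⊗ takes their sum. Working out the expression (((-2 ⊗ -1) ⊕ (0 ⊗ 2)) ⊕ ((-5 ⊕ 9) ⊗ (-4 ⊗ 0))) gives -9.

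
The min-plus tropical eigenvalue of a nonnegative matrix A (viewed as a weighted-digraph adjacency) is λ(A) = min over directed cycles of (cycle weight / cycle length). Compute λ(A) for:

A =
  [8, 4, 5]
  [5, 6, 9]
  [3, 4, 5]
λ(A) = 4

Enumerate directed cycles and compute their means (weight / length). Sample:
  cycle 0 → 0: weight = 8, length = 1, mean = 8/1 ≈ 8.000
  cycle 1 → 1: weight = 6, length = 1, mean = 6/1 ≈ 6.000
  cycle 2 → 2: weight = 5, length = 1, mean = 5/1 ≈ 5.000
  cycle 0 → 1 → 0: weight = 9, length = 2, mean = 9/2 ≈ 4.500
  cycle 0 → 2 → 0: weight = 8, length = 2, mean = 8/2 ≈ 4.000
  cycle 1 → 0 → 1: weight = 9, length = 2, mean = 9/2 ≈ 4.500
Minimum mean = 4.000, attained e.g. along the cycle 0 → 2 → 0 with weight 8 and length 2. So λ(A) = 8/2 = 4.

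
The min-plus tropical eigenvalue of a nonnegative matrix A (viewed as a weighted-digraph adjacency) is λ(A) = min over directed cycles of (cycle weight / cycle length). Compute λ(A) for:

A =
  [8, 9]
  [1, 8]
λ(A) = 5

Enumerate directed cycles and compute their means (weight / length). Sample:
  cycle 0 → 0: weight = 8, length = 1, mean = 8/1 ≈ 8.000
  cycle 1 → 1: weight = 8, length = 1, mean = 8/1 ≈ 8.000
  cycle 0 → 1 → 0: weight = 10, length = 2, mean = 10/2 ≈ 5.000
  cycle 1 → 0 → 1: weight = 10, length = 2, mean = 10/2 ≈ 5.000
Minimum mean = 5.000, attained e.g. along the cycle 0 → 1 → 0 with weight 10 and length 2. So λ(A) = 10/2 = 5.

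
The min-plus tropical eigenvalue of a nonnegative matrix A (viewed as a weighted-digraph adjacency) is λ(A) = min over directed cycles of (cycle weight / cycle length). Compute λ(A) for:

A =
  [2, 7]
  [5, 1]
λ(A) = 1

Enumerate directed cycles and compute their means (weight / length). Sample:
  cycle 0 → 0: weight = 2, length = 1, mean = 2/1 ≈ 2.000
  cycle 1 → 1: weight = 1, length = 1, mean = 1/1 ≈ 1.000
  cycle 0 → 1 → 0: weight = 12, length = 2, mean = 12/2 ≈ 6.000
  cycle 1 → 0 → 1: weight = 12, length = 2, mean = 12/2 ≈ 6.000
Minimum mean = 1.000, attained e.g. along the cycle 1 → 1 with weight 1 and length 1. So λ(A) = 1/1 = 1.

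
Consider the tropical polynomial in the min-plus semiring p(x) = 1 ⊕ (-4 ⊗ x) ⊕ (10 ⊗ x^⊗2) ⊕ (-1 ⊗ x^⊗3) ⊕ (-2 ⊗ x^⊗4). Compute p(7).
p(7) = 1

A tropical monomial a ⊗ x^⊗i evaluates to a + i · x. Evaluating each term at x = 7:
  Term 0 contributes 1 + 0 · 7 = 1
  Term 1 contributes -4 + 1 · 7 = 3
  Term 2 contributes 10 + 2 · 7 = 24
  Term 3 contributes -1 + 3 · 7 = 20
  Term 4 contributes -2 + 4 · 7 = 26
p(7) = ⊕ of these = min[1, 3, 24, 20, 26] = 1.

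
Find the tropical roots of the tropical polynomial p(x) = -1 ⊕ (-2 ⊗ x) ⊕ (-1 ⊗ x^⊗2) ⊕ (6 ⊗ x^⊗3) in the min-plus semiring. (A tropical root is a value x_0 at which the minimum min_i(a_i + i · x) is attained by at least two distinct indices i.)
Roots: {-7, -1, 1}

Each tropical root is a break point of the lower envelope of the lines y = a_i + i · x (there are 4 lines, with slopes 0, 1, ..., 3). Only the lines that attain the minimum somewhere contribute to roots; other lines are dominated. Here the surviving (envelope) indices are i = 3, i = 2, i = 1, i = 0.
Intersections between consecutive envelope lines give the roots: for adjacent envelope indices i < j the intersection is x = (a_i − a_j) / (j − i). Reading off the sorted break points: {-7, -1, 1}.
Verification: at each break x_0, at least two indices attain the minimum of min_i(a_i + i · x_0).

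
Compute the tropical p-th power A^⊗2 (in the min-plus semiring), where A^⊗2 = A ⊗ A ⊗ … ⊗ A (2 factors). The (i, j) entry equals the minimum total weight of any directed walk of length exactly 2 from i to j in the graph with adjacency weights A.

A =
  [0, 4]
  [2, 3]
A^⊗2 =
  [0, 4]
  [2, 6]

Each entry (A^⊗2)_ij equals the minimum over all length-2 walks i = v_0 → v_1 → … → v_2 = j of Σ_t A[v_t][v_{t+1}]. For example, for (i, j) = (0, 1) we minimise over 2 possible intermediate vertex sequences; the minimum is 4, attained along the walk 0 → 0 → 1.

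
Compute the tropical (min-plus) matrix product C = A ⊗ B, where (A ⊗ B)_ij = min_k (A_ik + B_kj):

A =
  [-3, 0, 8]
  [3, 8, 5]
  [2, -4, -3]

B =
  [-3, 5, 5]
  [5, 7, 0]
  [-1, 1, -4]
A ⊗ B =
  [-6, 2, 0]
  [0, 6, 1]
  [-4, -2, -7]

Apply the min-plus product entry-by-entry:
  C[0][0] = min over k of (A[0][0] + B[0][0] = -3 + -3 = -6, A[0][1] + B[1][0] = 0 + 5 = 5, A[0][2] + B[2][0] = 8 + -1 = 7) = -6 (attained at k = 0)
  C[0][1] = min over k of (A[0][0] + B[0][1] = -3 + 5 = 2, A[0][1] + B[1][1] = 0 + 7 = 7, A[0][2] + B[2][1] = 8 + 1 = 9) = 2 (attained at k = 0)
  C[0][2] = min over k of (A[0][0] + B[0][2] = -3 + 5 = 2, A[0][1] + B[1][2] = 0 + 0 = 0, A[0][2] + B[2][2] = 8 + -4 = 4) = 0 (attained at k = 1)
  C[1][0] = min over k of (A[1][0] + B[0][0] = 3 + -3 = 0, A[1][1] + B[1][0] = 8 + 5 = 13, A[1][2] + B[2][0] = 5 + -1 = 4) = 0 (attained at k = 0)
  C[1][1] = min over k of (A[1][0] + B[0][1] = 3 + 5 = 8, A[1][1] + B[1][1] = 8 + 7 = 15, A[1][2] + B[2][1] = 5 + 1 = 6) = 6 (attained at k = 2)
  C[1][2] = min over k of (A[1][0] + B[0][2] = 3 + 5 = 8, A[1][1] + B[1][2] = 8 + 0 = 8, A[1][2] + B[2][2] = 5 + -4 = 1) = 1 (attained at k = 2)
  C[2][0] = min over k of (A[2][0] + B[0][0] = 2 + -3 = -1, A[2][1] + B[1][0] = -4 + 5 = 1, A[2][2] + B[2][0] = -3 + -1 = -4) = -4 (attained at k = 2)
  C[2][1] = min over k of (A[2][0] + B[0][1] = 2 + 5 = 7, A[2][1] + B[1][1] = -4 + 7 = 3, A[2][2] + B[2][1] = -3 + 1 = -2) = -2 (attained at k = 2)
  C[2][2] = min over k of (A[2][0] + B[0][2] = 2 + 5 = 7, A[2][1] + B[1][2] = -4 + 0 = -4, A[2][2] + B[2][2] = -3 + -4 = -7) = -7 (attained at k = 2)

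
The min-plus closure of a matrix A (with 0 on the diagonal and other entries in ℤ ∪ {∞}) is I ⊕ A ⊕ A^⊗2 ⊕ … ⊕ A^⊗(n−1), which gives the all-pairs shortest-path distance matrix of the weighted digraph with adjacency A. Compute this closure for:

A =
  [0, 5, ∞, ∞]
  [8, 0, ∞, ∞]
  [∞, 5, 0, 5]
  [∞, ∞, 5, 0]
Closure =
  [0, 5, ∞, ∞]
  [8, 0, ∞, ∞]
  [13, 5, 0, 5]
  [18, 10, 5, 0]

This is the Floyd-Warshall all-pairs shortest-path computation. For each intermediate vertex k = 0, 1, …, 3, update dist[i][j] ← min(dist[i][j], dist[i][k] + dist[k][j]). The final matrix gives, for each (i, j), the minimum total weight of any directed path from i to j (possibly empty when i = j).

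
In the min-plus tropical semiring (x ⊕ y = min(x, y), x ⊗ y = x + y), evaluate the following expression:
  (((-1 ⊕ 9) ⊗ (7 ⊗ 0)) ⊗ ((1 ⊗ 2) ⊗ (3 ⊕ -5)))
(((-1 ⊕ 9) ⊗ (7 ⊗ 0)) ⊗ ((1 ⊗ 2) ⊗ (3 ⊕ -5))) = 4

Expand innermost to outermost. Recall ⊕ takes the minimum of its arguments and ⊗ takes their sum. Working out the expression (((-1 ⊕ 9) ⊗ (7 ⊗ 0)) ⊗ ((1 ⊗ 2) ⊗ (3 ⊕ -5))) gives 4.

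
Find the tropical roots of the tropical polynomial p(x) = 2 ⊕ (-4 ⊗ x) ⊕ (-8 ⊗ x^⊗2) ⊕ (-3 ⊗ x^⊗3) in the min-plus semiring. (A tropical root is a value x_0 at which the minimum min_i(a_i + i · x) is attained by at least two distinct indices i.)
Roots: {-5, 4, 6}

Each tropical root is a break point of the lower envelope of the lines y = a_i + i · x (there are 4 lines, with slopes 0, 1, ..., 3). Only the lines that attain the minimum somewhere contribute to roots; other lines are dominated. Here the surviving (envelope) indices are i = 3, i = 2, i = 1, i = 0.
Intersections between consecutive envelope lines give the roots: for adjacent envelope indices i < j the intersection is x = (a_i − a_j) / (j − i). Reading off the sorted break points: {-5, 4, 6}.
Verification: at each break x_0, at least two indices attain the minimum of min_i(a_i + i · x_0).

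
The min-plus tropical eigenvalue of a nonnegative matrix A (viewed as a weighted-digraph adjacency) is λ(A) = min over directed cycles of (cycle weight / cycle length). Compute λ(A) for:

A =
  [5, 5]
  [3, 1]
λ(A) = 1

Enumerate directed cycles and compute their means (weight / length). Sample:
  cycle 0 → 0: weight = 5, length = 1, mean = 5/1 ≈ 5.000
  cycle 1 → 1: weight = 1, length = 1, mean = 1/1 ≈ 1.000
  cycle 0 → 1 → 0: weight = 8, length = 2, mean = 8/2 ≈ 4.000
  cycle 1 → 0 → 1: weight = 8, length = 2, mean = 8/2 ≈ 4.000
Minimum mean = 1.000, attained e.g. along the cycle 1 → 1 with weight 1 and length 1. So λ(A) = 1/1 = 1.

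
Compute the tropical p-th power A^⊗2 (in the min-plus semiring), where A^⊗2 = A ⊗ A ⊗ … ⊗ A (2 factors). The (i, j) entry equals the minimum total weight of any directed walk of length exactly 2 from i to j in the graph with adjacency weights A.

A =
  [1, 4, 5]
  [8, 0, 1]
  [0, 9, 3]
A^⊗2 =
  [2, 4, 5]
  [1, 0, 1]
  [1, 4, 5]

Each entry (A^⊗2)_ij equals the minimum over all length-2 walks i = v_0 → v_1 → … → v_2 = j of Σ_t A[v_t][v_{t+1}]. For example, for (i, j) = (0, 2) we minimise over 3 possible intermediate vertex sequences; the minimum is 5, attained along the walk 0 → 1 → 2.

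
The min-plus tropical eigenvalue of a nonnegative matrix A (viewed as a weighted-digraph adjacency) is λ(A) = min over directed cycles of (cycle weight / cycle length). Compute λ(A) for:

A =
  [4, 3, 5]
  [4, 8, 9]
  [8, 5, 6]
λ(A) = 7/2

Enumerate directed cycles and compute their means (weight / length). Sample:
  cycle 0 → 0: weight = 4, length = 1, mean = 4/1 ≈ 4.000
  cycle 1 → 1: weight = 8, length = 1, mean = 8/1 ≈ 8.000
  cycle 2 → 2: weight = 6, length = 1, mean = 6/1 ≈ 6.000
  cycle 0 → 1 → 0: weight = 7, length = 2, mean = 7/2 ≈ 3.500
  cycle 0 → 2 → 0: weight = 13, length = 2, mean = 13/2 ≈ 6.500
  cycle 1 → 0 → 1: weight = 7, length = 2, mean = 7/2 ≈ 3.500
Minimum mean = 3.500, attained e.g. along the cycle 0 → 1 → 0 with weight 7 and length 2. So λ(A) = 7/2 = 7/2.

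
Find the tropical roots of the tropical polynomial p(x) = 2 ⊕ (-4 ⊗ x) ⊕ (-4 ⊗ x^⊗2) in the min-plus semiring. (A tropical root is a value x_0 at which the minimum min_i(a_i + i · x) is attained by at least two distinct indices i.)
Roots: {0, 6}

Each tropical root is a break point of the lower envelope of the lines y = a_i + i · x (there are 3 lines, with slopes 0, 1, ..., 2). Only the lines that attain the minimum somewhere contribute to roots; other lines are dominated. Here the surviving (envelope) indices are i = 2, i = 1, i = 0.
Intersections between consecutive envelope lines give the roots: for adjacent envelope indices i < j the intersection is x = (a_i − a_j) / (j − i). Reading off the sorted break points: {0, 6}.
Verification: at each break x_0, at least two indices attain the minimum of min_i(a_i + i · x_0).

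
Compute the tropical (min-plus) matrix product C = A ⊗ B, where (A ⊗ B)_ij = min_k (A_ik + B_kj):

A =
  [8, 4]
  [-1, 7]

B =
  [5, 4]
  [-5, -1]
A ⊗ B =
  [-1, 3]
  [2, 3]

Apply the min-plus product entry-by-entry:
  C[0][0] = min over k of (A[0][0] + B[0][0] = 8 + 5 = 13, A[0][1] + B[1][0] = 4 + -5 = -1) = -1 (attained at k = 1)
  C[0][1] = min over k of (A[0][0] + B[0][1] = 8 + 4 = 12, A[0][1] + B[1][1] = 4 + -1 = 3) = 3 (attained at k = 1)
  C[1][0] = min over k of (A[1][0] + B[0][0] = -1 + 5 = 4, A[1][1] + B[1][0] = 7 + -5 = 2) = 2 (attained at k = 1)
  C[1][1] = min over k of (A[1][0] + B[0][1] = -1 + 4 = 3, A[1][1] + B[1][1] = 7 + -1 = 6) = 3 (attained at k = 0)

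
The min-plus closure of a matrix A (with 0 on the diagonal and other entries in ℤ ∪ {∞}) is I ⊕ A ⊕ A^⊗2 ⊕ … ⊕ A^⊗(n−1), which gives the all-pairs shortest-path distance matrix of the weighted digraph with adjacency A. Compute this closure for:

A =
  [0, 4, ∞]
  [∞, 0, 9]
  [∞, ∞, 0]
Closure =
  [0, 4, 13]
  [∞, 0, 9]
  [∞, ∞, 0]

This is the Floyd-Warshall all-pairs shortest-path computation. For each intermediate vertex k = 0, 1, …, 2, update dist[i][j] ← min(dist[i][j], dist[i][k] + dist[k][j]). The final matrix gives, for each (i, j), the minimum total weight of any directed path from i to j (possibly empty when i = j).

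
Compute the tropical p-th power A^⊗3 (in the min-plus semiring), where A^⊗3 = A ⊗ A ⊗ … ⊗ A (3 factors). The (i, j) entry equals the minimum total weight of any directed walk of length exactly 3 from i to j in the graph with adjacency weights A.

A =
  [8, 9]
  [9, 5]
A^⊗3 =
  [23, 19]
  [19, 15]

Each entry (A^⊗3)_ij equals the minimum over all length-3 walks i = v_0 → v_1 → … → v_3 = j of Σ_t A[v_t][v_{t+1}]. For example, for (i, j) = (0, 1) we minimise over 4 possible intermediate vertex sequences; the minimum is 19, attained along the walk 0 → 1 → 1 → 1.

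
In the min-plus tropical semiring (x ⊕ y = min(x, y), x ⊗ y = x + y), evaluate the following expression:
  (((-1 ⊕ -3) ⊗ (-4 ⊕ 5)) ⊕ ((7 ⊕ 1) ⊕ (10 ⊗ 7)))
(((-1 ⊕ -3) ⊗ (-4 ⊕ 5)) ⊕ ((7 ⊕ 1) ⊕ (10 ⊗ 7))) = -7

Expand innermost to outermost. Recall ⊕ takes the minimum of its arguments and ⊗ takes their sum. Working out the expression (((-1 ⊕ -3) ⊗ (-4 ⊕ 5)) ⊕ ((7 ⊕ 1) ⊕ (10 ⊗ 7))) gives -7.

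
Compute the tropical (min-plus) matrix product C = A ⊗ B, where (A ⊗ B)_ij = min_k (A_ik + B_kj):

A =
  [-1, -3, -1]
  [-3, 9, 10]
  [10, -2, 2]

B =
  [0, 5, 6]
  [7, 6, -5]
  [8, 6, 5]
A ⊗ B =
  [-1, 3, -8]
  [-3, 2, 3]
  [5, 4, -7]

Apply the min-plus product entry-by-entry:
  C[0][0] = min over k of (A[0][0] + B[0][0] = -1 + 0 = -1, A[0][1] + B[1][0] = -3 + 7 = 4, A[0][2] + B[2][0] = -1 + 8 = 7) = -1 (attained at k = 0)
  C[0][1] = min over k of (A[0][0] + B[0][1] = -1 + 5 = 4, A[0][1] + B[1][1] = -3 + 6 = 3, A[0][2] + B[2][1] = -1 + 6 = 5) = 3 (attained at k = 1)
  C[0][2] = min over k of (A[0][0] + B[0][2] = -1 + 6 = 5, A[0][1] + B[1][2] = -3 + -5 = -8, A[0][2] + B[2][2] = -1 + 5 = 4) = -8 (attained at k = 1)
  C[1][0] = min over k of (A[1][0] + B[0][0] = -3 + 0 = -3, A[1][1] + B[1][0] = 9 + 7 = 16, A[1][2] + B[2][0] = 10 + 8 = 18) = -3 (attained at k = 0)
  C[1][1] = min over k of (A[1][0] + B[0][1] = -3 + 5 = 2, A[1][1] + B[1][1] = 9 + 6 = 15, A[1][2] + B[2][1] = 10 + 6 = 16) = 2 (attained at k = 0)
  C[1][2] = min over k of (A[1][0] + B[0][2] = -3 + 6 = 3, A[1][1] + B[1][2] = 9 + -5 = 4, A[1][2] + B[2][2] = 10 + 5 = 15) = 3 (attained at k = 0)
  C[2][0] = min over k of (A[2][0] + B[0][0] = 10 + 0 = 10, A[2][1] + B[1][0] = -2 + 7 = 5, A[2][2] + B[2][0] = 2 + 8 = 10) = 5 (attained at k = 1)
  C[2][1] = min over k of (A[2][0] + B[0][1] = 10 + 5 = 15, A[2][1] + B[1][1] = -2 + 6 = 4, A[2][2] + B[2][1] = 2 + 6 = 8) = 4 (attained at k = 1)
  C[2][2] = min over k of (A[2][0] + B[0][2] = 10 + 6 = 16, A[2][1] + B[1][2] = -2 + -5 = -7, A[2][2] + B[2][2] = 2 + 5 = 7) = -7 (attained at k = 1)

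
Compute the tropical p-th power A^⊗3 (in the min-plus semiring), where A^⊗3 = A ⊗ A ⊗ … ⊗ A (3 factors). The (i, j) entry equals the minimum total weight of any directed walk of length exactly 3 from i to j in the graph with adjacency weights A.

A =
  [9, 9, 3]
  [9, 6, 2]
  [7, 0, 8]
A^⊗3 =
  [12, 9, 5]
  [11, 8, 4]
  [9, 2, 8]

Each entry (A^⊗3)_ij equals the minimum over all length-3 walks i = v_0 → v_1 → … → v_3 = j of Σ_t A[v_t][v_{t+1}]. For example, for (i, j) = (0, 2) we minimise over 9 possible intermediate vertex sequences; the minimum is 5, attained along the walk 0 → 2 → 1 → 2.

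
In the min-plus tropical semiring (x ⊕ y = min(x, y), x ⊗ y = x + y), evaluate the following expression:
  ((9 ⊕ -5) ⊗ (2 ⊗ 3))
((9 ⊕ -5) ⊗ (2 ⊗ 3)) = 0

Expand innermost to outermost. Recall ⊕ takes the minimum of its arguments and ⊗ takes their sum. Working out the expression ((9 ⊕ -5) ⊗ (2 ⊗ 3)) gives 0.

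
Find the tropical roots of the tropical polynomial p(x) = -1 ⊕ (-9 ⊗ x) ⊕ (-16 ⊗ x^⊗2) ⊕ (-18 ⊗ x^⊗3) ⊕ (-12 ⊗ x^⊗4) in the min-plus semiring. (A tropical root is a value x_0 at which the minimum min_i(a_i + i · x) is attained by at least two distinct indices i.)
Roots: {-6, 2, 7, 8}

Each tropical root is a break point of the lower envelope of the lines y = a_i + i · x (there are 5 lines, with slopes 0, 1, ..., 4). Only the lines that attain the minimum somewhere contribute to roots; other lines are dominated. Here the surviving (envelope) indices are i = 4, i = 3, i = 2, i = 1, i = 0.
Intersections between consecutive envelope lines give the roots: for adjacent envelope indices i < j the intersection is x = (a_i − a_j) / (j − i). Reading off the sorted break points: {-6, 2, 7, 8}.
Verification: at each break x_0, at least two indices attain the minimum of min_i(a_i + i · x_0).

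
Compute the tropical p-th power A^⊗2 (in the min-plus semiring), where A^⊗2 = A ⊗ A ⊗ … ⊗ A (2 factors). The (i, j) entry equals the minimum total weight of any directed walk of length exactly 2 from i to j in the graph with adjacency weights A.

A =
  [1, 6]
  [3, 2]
A^⊗2 =
  [2, 7]
  [4, 4]

Each entry (A^⊗2)_ij equals the minimum over all length-2 walks i = v_0 → v_1 → … → v_2 = j of Σ_t A[v_t][v_{t+1}]. For example, for (i, j) = (0, 1) we minimise over 2 possible intermediate vertex sequences; the minimum is 7, attained along the walk 0 → 0 → 1.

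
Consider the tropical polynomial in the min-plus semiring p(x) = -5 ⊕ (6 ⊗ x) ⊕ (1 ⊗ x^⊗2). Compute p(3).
p(3) = -5

A tropical monomial a ⊗ x^⊗i evaluates to a + i · x. Evaluating each term at x = 3:
  Term 0 contributes -5 + 0 · 3 = -5
  Term 1 contributes 6 + 1 · 3 = 9
  Term 2 contributes 1 + 2 · 3 = 7
p(3) = ⊕ of these = min[-5, 9, 7] = -5.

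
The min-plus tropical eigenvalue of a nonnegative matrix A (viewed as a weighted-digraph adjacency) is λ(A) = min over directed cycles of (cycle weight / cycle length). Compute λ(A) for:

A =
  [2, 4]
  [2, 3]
λ(A) = 2

Enumerate directed cycles and compute their means (weight / length). Sample:
  cycle 0 → 0: weight = 2, length = 1, mean = 2/1 ≈ 2.000
  cycle 1 → 1: weight = 3, length = 1, mean = 3/1 ≈ 3.000
  cycle 0 → 1 → 0: weight = 6, length = 2, mean = 6/2 ≈ 3.000
  cycle 1 → 0 → 1: weight = 6, length = 2, mean = 6/2 ≈ 3.000
Minimum mean = 2.000, attained e.g. along the cycle 0 → 0 with weight 2 and length 1. So λ(A) = 2/1 = 2.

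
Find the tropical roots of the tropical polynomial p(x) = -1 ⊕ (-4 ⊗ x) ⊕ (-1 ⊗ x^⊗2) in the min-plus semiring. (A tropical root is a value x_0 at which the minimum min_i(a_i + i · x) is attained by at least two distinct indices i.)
Roots: {-3, 3}

Each tropical root is a break point of the lower envelope of the lines y = a_i + i · x (there are 3 lines, with slopes 0, 1, ..., 2). Only the lines that attain the minimum somewhere contribute to roots; other lines are dominated. Here the surviving (envelope) indices are i = 2, i = 1, i = 0.
Intersections between consecutive envelope lines give the roots: for adjacent envelope indices i < j the intersection is x = (a_i − a_j) / (j − i). Reading off the sorted break points: {-3, 3}.
Verification: at each break x_0, at least two indices attain the minimum of min_i(a_i + i · x_0).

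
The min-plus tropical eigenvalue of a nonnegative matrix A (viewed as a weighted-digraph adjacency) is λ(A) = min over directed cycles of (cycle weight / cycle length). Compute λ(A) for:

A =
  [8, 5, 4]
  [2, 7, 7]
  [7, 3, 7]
λ(A) = 3

Enumerate directed cycles and compute their means (weight / length). Sample:
  cycle 0 → 0: weight = 8, length = 1, mean = 8/1 ≈ 8.000
  cycle 1 → 1: weight = 7, length = 1, mean = 7/1 ≈ 7.000
  cycle 2 → 2: weight = 7, length = 1, mean = 7/1 ≈ 7.000
  cycle 0 → 1 → 0: weight = 7, length = 2, mean = 7/2 ≈ 3.500
  cycle 0 → 2 → 0: weight = 11, length = 2, mean = 11/2 ≈ 5.500
  cycle 1 → 0 → 1: weight = 7, length = 2, mean = 7/2 ≈ 3.500
Minimum mean = 3.000, attained e.g. along the cycle 0 → 2 → 1 → 0 with weight 9 and length 3. So λ(A) = 9/3 = 3.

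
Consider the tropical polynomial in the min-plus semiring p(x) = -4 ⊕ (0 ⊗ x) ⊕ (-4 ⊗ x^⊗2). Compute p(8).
p(8) = -4

A tropical monomial a ⊗ x^⊗i evaluates to a + i · x. Evaluating each term at x = 8:
  Term 0 contributes -4 + 0 · 8 = -4
  Term 1 contributes 0 + 1 · 8 = 8
  Term 2 contributes -4 + 2 · 8 = 12
p(8) = ⊕ of these = min[-4, 8, 12] = -4.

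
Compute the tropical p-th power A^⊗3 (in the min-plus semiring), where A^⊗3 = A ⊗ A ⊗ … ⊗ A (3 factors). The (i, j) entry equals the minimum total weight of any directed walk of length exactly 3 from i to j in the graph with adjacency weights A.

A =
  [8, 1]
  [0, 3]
A^⊗3 =
  [4, 2]
  [1, 4]

Each entry (A^⊗3)_ij equals the minimum over all length-3 walks i = v_0 → v_1 → … → v_3 = j of Σ_t A[v_t][v_{t+1}]. For example, for (i, j) = (0, 1) we minimise over 4 possible intermediate vertex sequences; the minimum is 2, attained along the walk 0 → 1 → 0 → 1.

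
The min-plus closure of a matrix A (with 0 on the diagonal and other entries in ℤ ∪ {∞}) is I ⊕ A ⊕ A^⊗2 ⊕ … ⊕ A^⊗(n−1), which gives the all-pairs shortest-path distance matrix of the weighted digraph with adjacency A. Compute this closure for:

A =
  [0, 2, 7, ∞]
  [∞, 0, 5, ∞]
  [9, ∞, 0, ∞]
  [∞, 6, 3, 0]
Closure =
  [0, 2, 7, ∞]
  [14, 0, 5, ∞]
  [9, 11, 0, ∞]
  [12, 6, 3, 0]

This is the Floyd-Warshall all-pairs shortest-path computation. For each intermediate vertex k = 0, 1, …, 3, update dist[i][j] ← min(dist[i][j], dist[i][k] + dist[k][j]). The final matrix gives, for each (i, j), the minimum total weight of any directed path from i to j (possibly empty when i = j).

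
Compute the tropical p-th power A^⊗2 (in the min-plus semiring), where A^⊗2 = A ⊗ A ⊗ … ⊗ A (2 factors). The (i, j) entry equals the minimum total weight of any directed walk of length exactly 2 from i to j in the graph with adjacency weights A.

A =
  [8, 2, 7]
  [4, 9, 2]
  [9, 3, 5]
A^⊗2 =
  [6, 10, 4]
  [11, 5, 7]
  [7, 8, 5]

Each entry (A^⊗2)_ij equals the minimum over all length-2 walks i = v_0 → v_1 → … → v_2 = j of Σ_t A[v_t][v_{t+1}]. For example, for (i, j) = (0, 2) we minimise over 3 possible intermediate vertex sequences; the minimum is 4, attained along the walk 0 → 1 → 2.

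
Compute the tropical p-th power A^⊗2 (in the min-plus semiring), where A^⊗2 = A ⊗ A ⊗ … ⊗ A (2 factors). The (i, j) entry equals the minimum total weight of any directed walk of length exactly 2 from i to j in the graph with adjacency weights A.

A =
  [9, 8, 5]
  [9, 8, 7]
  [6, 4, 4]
A^⊗2 =
  [11, 9, 9]
  [13, 11, 11]
  [10, 8, 8]

Each entry (A^⊗2)_ij equals the minimum over all length-2 walks i = v_0 → v_1 → … → v_2 = j of Σ_t A[v_t][v_{t+1}]. For example, for (i, j) = (0, 2) we minimise over 3 possible intermediate vertex sequences; the minimum is 9, attained along the walk 0 → 2 → 2.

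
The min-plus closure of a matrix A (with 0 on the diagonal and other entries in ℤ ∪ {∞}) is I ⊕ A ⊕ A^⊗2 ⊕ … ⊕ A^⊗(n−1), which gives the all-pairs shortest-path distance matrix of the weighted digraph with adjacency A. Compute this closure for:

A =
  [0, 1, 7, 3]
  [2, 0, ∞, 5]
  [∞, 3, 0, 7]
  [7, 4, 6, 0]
Closure =
  [0, 1, 7, 3]
  [2, 0, 9, 5]
  [5, 3, 0, 7]
  [6, 4, 6, 0]

This is the Floyd-Warshall all-pairs shortest-path computation. For each intermediate vertex k = 0, 1, …, 3, update dist[i][j] ← min(dist[i][j], dist[i][k] + dist[k][j]). The final matrix gives, for each (i, j), the minimum total weight of any directed path from i to j (possibly empty when i = j).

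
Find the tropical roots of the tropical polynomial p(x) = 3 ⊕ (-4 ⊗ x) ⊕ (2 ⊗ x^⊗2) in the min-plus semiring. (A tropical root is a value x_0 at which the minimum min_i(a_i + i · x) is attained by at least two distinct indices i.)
Roots: {-6, 7}

Each tropical root is a break point of the lower envelope of the lines y = a_i + i · x (there are 3 lines, with slopes 0, 1, ..., 2). Only the lines that attain the minimum somewhere contribute to roots; other lines are dominated. Here the surviving (envelope) indices are i = 2, i = 1, i = 0.
Intersections between consecutive envelope lines give the roots: for adjacent envelope indices i < j the intersection is x = (a_i − a_j) / (j − i). Reading off the sorted break points: {-6, 7}.
Verification: at each break x_0, at least two indices attain the minimum of min_i(a_i + i · x_0).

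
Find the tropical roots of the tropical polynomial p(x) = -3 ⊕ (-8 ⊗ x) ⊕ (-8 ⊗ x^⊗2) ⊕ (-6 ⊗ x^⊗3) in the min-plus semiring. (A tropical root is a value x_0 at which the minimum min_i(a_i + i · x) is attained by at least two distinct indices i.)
Roots: {-2, 0, 5}

Each tropical root is a break point of the lower envelope of the lines y = a_i + i · x (there are 4 lines, with slopes 0, 1, ..., 3). Only the lines that attain the minimum somewhere contribute to roots; other lines are dominated. Here the surviving (envelope) indices are i = 3, i = 2, i = 1, i = 0.
Intersections between consecutive envelope lines give the roots: for adjacent envelope indices i < j the intersection is x = (a_i − a_j) / (j − i). Reading off the sorted break points: {-2, 0, 5}.
Verification: at each break x_0, at least two indices attain the minimum of min_i(a_i + i · x_0).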